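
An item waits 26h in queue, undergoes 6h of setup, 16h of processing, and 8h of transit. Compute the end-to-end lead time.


Lead time = queue + setup + processing + transit
= 26 + 6 + 16 + 8
= 56 hours


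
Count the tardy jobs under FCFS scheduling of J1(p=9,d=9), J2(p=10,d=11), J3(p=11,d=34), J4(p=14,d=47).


Completion vs due date:
  J1: C=9, d=9 → on time
  J2: C=19, d=11 → TARDY
  J3: C=30, d=34 → on time
  J4: C=44, d=47 → on time
Tardy jobs: J2
Count = 1


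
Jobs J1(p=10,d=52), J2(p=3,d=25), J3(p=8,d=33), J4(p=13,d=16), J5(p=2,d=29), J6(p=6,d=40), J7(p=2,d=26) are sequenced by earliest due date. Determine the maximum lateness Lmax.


EDD order: J4 → J2 → J7 → J5 → J3 → J6 → J1
Completion and lateness:
  J4: C=13, d=16, L=13-16=-3
  J2: C=16, d=25, L=16-25=-9
  J7: C=18, d=26, L=18-26=-8
  J5: C=20, d=29, L=20-29=-9
  J3: C=28, d=33, L=28-33=-5
  J6: C=34, d=40, L=34-40=-6
  J1: C=44, d=52, L=44-52=-8
Lmax = max(-3, -9, -8, -9, -5, -6, -8)
= -3


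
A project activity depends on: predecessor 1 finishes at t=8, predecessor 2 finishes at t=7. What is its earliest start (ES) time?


ES = max of all predecessor completion times
Predecessors: [8, 7]
ES = max(8, 7)
= 8


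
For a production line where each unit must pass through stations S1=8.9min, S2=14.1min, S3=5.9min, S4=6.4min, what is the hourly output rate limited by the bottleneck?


Bottleneck = longest station time
Station times: [8.9, 14.1, 5.9, 6.4]
Max = 14.1 min
Rate = 60 / 14.1
= 4.26 units/hour (bottleneck: 14.1min)


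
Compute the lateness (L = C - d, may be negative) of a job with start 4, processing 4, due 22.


Completion = 4 + 4 = 8
Lateness = C - d = 8 - 22
= -14


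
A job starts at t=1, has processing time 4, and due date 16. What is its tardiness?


Completion = start + processing = 1 + 4 = 5
Tardiness = max(0, C - d) = max(0, 5 - 16)
= max(0, -11)
= 0


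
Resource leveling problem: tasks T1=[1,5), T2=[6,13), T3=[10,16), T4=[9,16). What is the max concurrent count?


Check each time point for overlaps:
  t=10: 3 tasks active (T2, T3, T4)
Max concurrent = 3


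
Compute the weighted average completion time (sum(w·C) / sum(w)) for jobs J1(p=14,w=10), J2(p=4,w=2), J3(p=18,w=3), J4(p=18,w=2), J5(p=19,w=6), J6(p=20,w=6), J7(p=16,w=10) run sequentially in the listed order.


Completion times:
  J1: C=14, w×C=10×14=140
  J2: C=18, w×C=2×18=36
  J3: C=36, w×C=3×36=108
  J4: C=54, w×C=2×54=108
  J5: C=73, w×C=6×73=438
  J6: C=93, w×C=6×93=558
  J7: C=109, w×C=10×109=1090
Sum w×C = 2478
Sum w = 39
Weighted avg = 2478/39
= 63.54


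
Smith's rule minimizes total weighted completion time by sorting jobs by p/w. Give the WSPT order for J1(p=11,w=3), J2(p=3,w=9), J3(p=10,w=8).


WSPT (Smith's rule): sort by p/w ascending
  J2: p/w = 3/9 = 0.333
  J3: p/w = 10/8 = 1.250
  J1: p/w = 11/3 = 3.667
Order: J2 → J3 → J1


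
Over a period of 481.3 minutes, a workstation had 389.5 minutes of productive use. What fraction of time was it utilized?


Utilization = busy / total × 100
= 389.5 / 481.3 × 100
= 80.9%


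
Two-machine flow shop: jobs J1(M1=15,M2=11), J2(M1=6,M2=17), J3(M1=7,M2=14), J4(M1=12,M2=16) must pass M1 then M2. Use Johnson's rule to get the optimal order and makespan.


Johnson's rule:
Group 1 (M1≤M2, sort by M1): ['J2', 'J3', 'J4']
Group 2 (M1>M2, sort desc M2): ['J1']
Sequence: J2 → J3 → J4 → J1
Makespan calculation:
  J2: M1 done=6, M2 done=23
  J3: M1 done=13, M2 done=37
  J4: M1 done=25, M2 done=53
  J1: M1 done=40, M2 done=64
= Sequence: J2 → J3 → J4 → J1, Makespan: 64


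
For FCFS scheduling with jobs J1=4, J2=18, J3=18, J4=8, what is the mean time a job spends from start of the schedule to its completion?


Completion times:
  J1: completes at 4
  J2: completes at 22
  J3: completes at 40
  J4: completes at 48
Sum = 114
Average = 114/4
= 28.50


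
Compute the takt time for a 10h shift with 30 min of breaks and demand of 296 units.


Available = 10×60 - 30 = 570 min
Takt time = 570 / 296
= 1.93 min/unit


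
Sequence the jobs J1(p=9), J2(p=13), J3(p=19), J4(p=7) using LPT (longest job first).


LPT: sort by longest processing time first
  J3: p=19
  J2: p=13
  J1: p=9
  J4: p=7
Order: J3 → J2 → J1 → J4


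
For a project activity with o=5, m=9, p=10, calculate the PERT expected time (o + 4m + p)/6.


te = (o + 4m + p) / 6
= (5 + 4×9 + 10) / 6
= (5 + 36 + 10) / 6
= 51 / 6
= 8.50


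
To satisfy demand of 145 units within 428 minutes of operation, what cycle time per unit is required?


Cycle time = available time / demand
= 428 / 145
= 2.95 min/unit


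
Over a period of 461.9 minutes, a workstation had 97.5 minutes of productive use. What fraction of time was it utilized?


Utilization = busy / total × 100
= 97.5 / 461.9 × 100
= 21.1%


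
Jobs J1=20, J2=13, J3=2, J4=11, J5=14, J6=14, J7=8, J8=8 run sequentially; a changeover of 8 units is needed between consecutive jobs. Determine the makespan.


Makespan = Σ processing + (n-1) × setup
= (20 + 13 + 2 + 11 + 14 + 14 + 8 + 8) + (8-1)×8
= 90 + 56
= 146 time units


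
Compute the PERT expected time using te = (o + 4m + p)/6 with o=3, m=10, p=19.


te = (o + 4m + p) / 6
= (3 + 4×10 + 19) / 6
= (3 + 40 + 19) / 6
= 62 / 6
= 10.33


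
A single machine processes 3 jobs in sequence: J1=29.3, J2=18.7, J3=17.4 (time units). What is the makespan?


Sequential makespan: sum all processing times
= 29.3 + 18.7 + 17.4
= 65.4 time units


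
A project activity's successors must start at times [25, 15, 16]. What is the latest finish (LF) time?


LF = min of all successor start times
Successors start at: [25, 15, 16]
LF = min(25, 15, 16)
= 15


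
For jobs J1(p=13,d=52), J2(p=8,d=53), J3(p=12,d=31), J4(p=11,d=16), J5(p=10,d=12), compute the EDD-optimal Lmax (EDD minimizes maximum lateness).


EDD order: J5 → J4 → J3 → J1 → J2
Completion and lateness:
  J5: C=10, d=12, L=10-12=-2
  J4: C=21, d=16, L=21-16=5
  J3: C=33, d=31, L=33-31=2
  J1: C=46, d=52, L=46-52=-6
  J2: C=54, d=53, L=54-53=1
Lmax = max(-2, 5, 2, -6, 1)
= 5


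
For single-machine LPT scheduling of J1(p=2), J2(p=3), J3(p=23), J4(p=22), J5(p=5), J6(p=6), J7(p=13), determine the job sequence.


LPT: sort by longest processing time first
  J3: p=23
  J4: p=22
  J7: p=13
  J6: p=6
  J5: p=5
  J2: p=3
  J1: p=2
Order: J3 → J4 → J7 → J6 → J5 → J2 → J1


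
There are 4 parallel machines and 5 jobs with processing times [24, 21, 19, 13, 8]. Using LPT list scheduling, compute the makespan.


Jobs (LPT sorted): [24, 21, 19, 13, 8]
Machines: 4
  J=24 → Machine 1 (load: 0+24=24)
  J=21 → Machine 2 (load: 0+21=21)
  J=19 → Machine 3 (load: 0+19=19)
  J=13 → Machine 4 (load: 0+13=13)
  J=8 → Machine 4 (load: 13+8=21)
Machine loads: [24, 21, 19, 21]
Makespan = max = 24 time units


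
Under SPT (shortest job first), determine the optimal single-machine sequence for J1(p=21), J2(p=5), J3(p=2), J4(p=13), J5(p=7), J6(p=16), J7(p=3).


SPT: sort by shortest processing time
  J3: p=2
  J7: p=3
  J2: p=5
  J5: p=7
  J4: p=13
  J6: p=16
  J1: p=21
Order: J3 → J7 → J2 → J5 → J4 → J6 → J1


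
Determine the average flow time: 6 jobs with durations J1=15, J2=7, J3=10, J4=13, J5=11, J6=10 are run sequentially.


Completion times:
  J1: completes at 15
  J2: completes at 22
  J3: completes at 32
  J4: completes at 45
  J5: completes at 56
  J6: completes at 66
Sum = 236
Average = 236/6
= 39.33


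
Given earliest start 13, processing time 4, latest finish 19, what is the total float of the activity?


EF = ES + duration = 13 + 4 = 17
LS = LF - duration = 19 - 4 = 15
Total Float = LF - EF = 19 - 17
(or LS - ES = 15 - 13)
= 2


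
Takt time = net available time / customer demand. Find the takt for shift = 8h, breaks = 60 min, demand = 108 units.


Available = 8×60 - 60 = 420 min
Takt time = 420 / 108
= 3.89 min/unit


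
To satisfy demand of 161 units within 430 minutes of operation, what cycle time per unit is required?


Cycle time = available time / demand
= 430 / 161
= 2.67 min/unit


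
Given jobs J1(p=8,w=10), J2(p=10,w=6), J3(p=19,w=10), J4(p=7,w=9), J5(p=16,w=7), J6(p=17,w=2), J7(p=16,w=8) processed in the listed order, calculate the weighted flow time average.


Completion times:
  J1: C=8, w×C=10×8=80
  J2: C=18, w×C=6×18=108
  J3: C=37, w×C=10×37=370
  J4: C=44, w×C=9×44=396
  J5: C=60, w×C=7×60=420
  J6: C=77, w×C=2×77=154
  J7: C=93, w×C=8×93=744
Sum w×C = 2272
Sum w = 52
Weighted avg = 2272/52
= 43.69


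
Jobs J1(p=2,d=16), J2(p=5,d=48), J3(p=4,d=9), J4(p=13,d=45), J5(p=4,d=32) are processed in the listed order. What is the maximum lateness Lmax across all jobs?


Lateness per job (L = C - d):
  J1: C=2, d=16, L=-14
  J2: C=7, d=48, L=-41
  J3: C=11, d=9, L=2
  J4: C=24, d=45, L=-21
  J5: C=28, d=32, L=-4
Lmax = max(-14, -41, 2, -21, -4)
= 2


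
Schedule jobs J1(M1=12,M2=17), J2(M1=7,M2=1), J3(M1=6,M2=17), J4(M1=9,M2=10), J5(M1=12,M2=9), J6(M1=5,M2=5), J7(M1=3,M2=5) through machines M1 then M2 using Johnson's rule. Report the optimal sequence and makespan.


Johnson's rule:
Group 1 (M1≤M2, sort by M1): ['J7', 'J6', 'J3', 'J4', 'J1']
Group 2 (M1>M2, sort desc M2): ['J5', 'J2']
Sequence: J7 → J6 → J3 → J4 → J1 → J5 → J2
Makespan calculation:
  J7: M1 done=3, M2 done=8
  J6: M1 done=8, M2 done=13
  J3: M1 done=14, M2 done=31
  J4: M1 done=23, M2 done=41
  J1: M1 done=35, M2 done=58
  J5: M1 done=47, M2 done=67
  J2: M1 done=54, M2 done=68
= Sequence: J7 → J6 → J3 → J4 → J1 → J5 → J2, Makespan: 68


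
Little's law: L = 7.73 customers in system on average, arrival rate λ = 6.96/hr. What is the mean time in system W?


Little's law: L = λW → W = L / λ
= 7.73 / 6.96
= 1.11 hours


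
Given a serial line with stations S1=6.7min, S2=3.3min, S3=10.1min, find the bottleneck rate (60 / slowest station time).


Bottleneck = longest station time
Station times: [6.7, 3.3, 10.1]
Max = 10.1 min
Rate = 60 / 10.1
= 5.94 units/hour (bottleneck: 10.1min)


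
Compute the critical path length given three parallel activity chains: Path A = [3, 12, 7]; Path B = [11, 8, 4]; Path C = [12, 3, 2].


Path A: 3 + 12 + 7 = 22
Path B: 11 + 8 + 4 = 23
Path C: 12 + 3 + 2 = 17
Critical path = longest = max(22, 23, 17)
= 23 (Path B)


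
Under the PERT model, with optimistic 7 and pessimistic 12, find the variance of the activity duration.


σ² = ((p - o) / 6)² = (p - o)² / 36
= (12 - 7)² / 36
= 5² / 36
= 25 / 36
= 0.6944


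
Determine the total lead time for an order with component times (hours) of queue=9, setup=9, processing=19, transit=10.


Lead time = queue + setup + processing + transit
= 9 + 9 + 19 + 10
= 47 hours


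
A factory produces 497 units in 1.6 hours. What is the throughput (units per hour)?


Throughput = units / time
= 497 / 1.6
= 310.6 units/hour


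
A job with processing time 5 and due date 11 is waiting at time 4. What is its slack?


Slack = due - current_time - processing
= 11 - 4 - 5
= 2


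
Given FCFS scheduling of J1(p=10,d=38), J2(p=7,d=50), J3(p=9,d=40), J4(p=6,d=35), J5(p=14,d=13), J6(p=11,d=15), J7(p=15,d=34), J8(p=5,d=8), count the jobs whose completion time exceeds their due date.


Completion vs due date:
  J1: C=10, d=38 → on time
  J2: C=17, d=50 → on time
  J3: C=26, d=40 → on time
  J4: C=32, d=35 → on time
  J5: C=46, d=13 → TARDY
  J6: C=57, d=15 → TARDY
  J7: C=72, d=34 → TARDY
  J8: C=77, d=8 → TARDY
Tardy jobs: J5, J6, J7, J8
Count = 4


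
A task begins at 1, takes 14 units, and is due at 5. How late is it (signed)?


Completion = 1 + 14 = 15
Lateness = C - d = 15 - 5
= 10


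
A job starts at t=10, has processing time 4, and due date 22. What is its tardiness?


Completion = start + processing = 10 + 4 = 14
Tardiness = max(0, C - d) = max(0, 14 - 22)
= max(0, -8)
= 0


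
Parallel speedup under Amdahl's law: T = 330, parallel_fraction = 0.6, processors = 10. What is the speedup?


Amdahl's law: T_p = T × ((1-p) + p/N)
= 330 × ((1-0.6) + 0.6/10)
= 330 × (0.40 + 0.0600)
= 330 × 0.4600
= 151.80
Speedup = 330/151.80
= 2.17×


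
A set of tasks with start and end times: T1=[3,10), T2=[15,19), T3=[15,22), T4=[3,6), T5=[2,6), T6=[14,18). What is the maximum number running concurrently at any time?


Check each time point for overlaps:
  t=3: 3 tasks active (T1, T4, T5)
Max concurrent = 3


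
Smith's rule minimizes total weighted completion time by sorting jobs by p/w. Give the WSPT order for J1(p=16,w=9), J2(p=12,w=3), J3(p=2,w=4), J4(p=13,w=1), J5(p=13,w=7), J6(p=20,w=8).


WSPT (Smith's rule): sort by p/w ascending
  J3: p/w = 2/4 = 0.500
  J1: p/w = 16/9 = 1.778
  J5: p/w = 13/7 = 1.857
  J6: p/w = 20/8 = 2.500
  J2: p/w = 12/3 = 4.000
  J4: p/w = 13/1 = 13.000
Order: J3 → J1 → J5 → J6 → J2 → J4


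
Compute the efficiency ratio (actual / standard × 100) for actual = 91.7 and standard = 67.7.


Efficiency = (actual / standard) × 100
= (91.7 / 67.7) × 100
= 135.5%


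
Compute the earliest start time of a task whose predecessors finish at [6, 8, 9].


ES = max of all predecessor completion times
Predecessors: [6, 8, 9]
ES = max(6, 8, 9)
= 9


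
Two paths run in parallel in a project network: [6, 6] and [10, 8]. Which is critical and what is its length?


Path A: 6 + 6 = 12
Path B: 10 + 8 = 18
Critical path = longest = max(12, 18)
= 18 (Path B)


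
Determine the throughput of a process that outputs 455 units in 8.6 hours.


Throughput = units / time
= 455 / 8.6
= 52.9 units/hour


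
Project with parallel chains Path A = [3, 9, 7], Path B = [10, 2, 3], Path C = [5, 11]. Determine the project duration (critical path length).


Path A: 3 + 9 + 7 = 19
Path B: 10 + 2 + 3 = 15
Path C: 5 + 11 = 16
Critical path = longest = max(19, 15, 16)
= 19 (Path A)


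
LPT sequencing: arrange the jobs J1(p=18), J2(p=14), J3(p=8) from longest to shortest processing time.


LPT: sort by longest processing time first
  J1: p=18
  J2: p=14
  J3: p=8
Order: J1 → J2 → J3


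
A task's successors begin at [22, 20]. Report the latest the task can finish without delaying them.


LF = min of all successor start times
Successors start at: [22, 20]
LF = min(22, 20)
= 20


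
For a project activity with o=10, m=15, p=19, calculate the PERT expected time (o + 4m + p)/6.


te = (o + 4m + p) / 6
= (10 + 4×15 + 19) / 6
= (10 + 60 + 19) / 6
= 89 / 6
= 14.83


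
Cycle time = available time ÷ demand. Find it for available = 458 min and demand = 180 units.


Cycle time = available time / demand
= 458 / 180
= 2.54 min/unit


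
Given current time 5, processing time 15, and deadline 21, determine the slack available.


Slack = due - current_time - processing
= 21 - 5 - 15
= 1


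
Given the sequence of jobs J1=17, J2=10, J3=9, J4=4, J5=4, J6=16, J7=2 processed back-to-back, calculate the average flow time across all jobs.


Completion times:
  J1: completes at 17
  J2: completes at 27
  J3: completes at 36
  J4: completes at 40
  J5: completes at 44
  J6: completes at 60
  J7: completes at 62
Sum = 286
Average = 286/7
= 40.86


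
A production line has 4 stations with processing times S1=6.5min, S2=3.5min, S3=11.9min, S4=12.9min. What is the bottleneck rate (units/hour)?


Bottleneck = longest station time
Station times: [6.5, 3.5, 11.9, 12.9]
Max = 12.9 min
Rate = 60 / 12.9
= 4.65 units/hour (bottleneck: 12.9min)


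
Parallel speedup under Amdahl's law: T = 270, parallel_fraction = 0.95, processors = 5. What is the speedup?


Amdahl's law: T_p = T × ((1-p) + p/N)
= 270 × ((1-0.95) + 0.95/5)
= 270 × (0.05 + 0.1900)
= 270 × 0.2400
= 64.80
Speedup = 270/64.80
= 4.17×


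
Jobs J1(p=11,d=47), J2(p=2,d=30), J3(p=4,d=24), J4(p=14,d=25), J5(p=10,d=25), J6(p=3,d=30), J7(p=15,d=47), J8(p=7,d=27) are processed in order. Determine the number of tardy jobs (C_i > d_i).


Completion vs due date:
  J1: C=11, d=47 → on time
  J2: C=13, d=30 → on time
  J3: C=17, d=24 → on time
  J4: C=31, d=25 → TARDY
  J5: C=41, d=25 → TARDY
  J6: C=44, d=30 → TARDY
  J7: C=59, d=47 → TARDY
  J8: C=66, d=27 → TARDY
Tardy jobs: J4, J5, J6, J7, J8
Count = 5


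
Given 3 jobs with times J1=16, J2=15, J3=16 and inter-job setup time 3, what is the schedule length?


Makespan = Σ processing + (n-1) × setup
= (16 + 15 + 16) + (3-1)×3
= 47 + 6
= 53 time units


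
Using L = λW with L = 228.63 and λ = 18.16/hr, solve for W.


Little's law: L = λW → W = L / λ
= 228.63 / 18.16
= 12.59 hours


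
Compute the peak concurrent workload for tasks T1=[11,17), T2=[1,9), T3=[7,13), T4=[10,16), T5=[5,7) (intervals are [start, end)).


Check each time point for overlaps:
  t=11: 3 tasks active (T1, T3, T4)
Max concurrent = 3


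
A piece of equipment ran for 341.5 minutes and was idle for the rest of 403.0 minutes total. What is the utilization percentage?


Utilization = busy / total × 100
= 341.5 / 403.0 × 100
= 84.7%


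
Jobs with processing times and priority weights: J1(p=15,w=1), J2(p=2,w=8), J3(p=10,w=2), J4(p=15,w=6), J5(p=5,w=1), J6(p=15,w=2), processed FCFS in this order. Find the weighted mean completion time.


Completion times:
  J1: C=15, w×C=1×15=15
  J2: C=17, w×C=8×17=136
  J3: C=27, w×C=2×27=54
  J4: C=42, w×C=6×42=252
  J5: C=47, w×C=1×47=47
  J6: C=62, w×C=2×62=124
Sum w×C = 628
Sum w = 20
Weighted avg = 628/20
= 31.40


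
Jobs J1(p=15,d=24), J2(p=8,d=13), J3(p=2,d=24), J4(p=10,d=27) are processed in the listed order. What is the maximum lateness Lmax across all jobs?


Lateness per job (L = C - d):
  J1: C=15, d=24, L=-9
  J2: C=23, d=13, L=10
  J3: C=25, d=24, L=1
  J4: C=35, d=27, L=8
Lmax = max(-9, 10, 1, 8)
= 10


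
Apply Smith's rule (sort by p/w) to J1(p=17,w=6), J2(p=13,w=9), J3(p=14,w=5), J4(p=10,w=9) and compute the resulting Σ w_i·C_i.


WSPT order (by p/w): J4 → J2 → J3 → J1
  J4: C=10, w·C=9×10=90
  J2: C=23, w·C=9×23=207
  J3: C=37, w·C=5×37=185
  J1: C=54, w·C=6×54=324
Σ w·C = 806
= 806


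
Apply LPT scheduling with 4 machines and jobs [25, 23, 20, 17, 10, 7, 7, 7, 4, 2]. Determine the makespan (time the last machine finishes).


Jobs (LPT sorted): [25, 23, 20, 17, 10, 7, 7, 7, 4, 2]
Machines: 4
  J=25 → Machine 1 (load: 0+25=25)
  J=23 → Machine 2 (load: 0+23=23)
  J=20 → Machine 3 (load: 0+20=20)
  J=17 → Machine 4 (load: 0+17=17)
  J=10 → Machine 4 (load: 17+10=27)
  J=7 → Machine 3 (load: 20+7=27)
  J=7 → Machine 2 (load: 23+7=30)
  J=7 → Machine 1 (load: 25+7=32)
  J=4 → Machine 3 (load: 27+4=31)
  J=2 → Machine 4 (load: 27+2=29)
Machine loads: [32, 30, 31, 29]
Makespan = max = 32 time units


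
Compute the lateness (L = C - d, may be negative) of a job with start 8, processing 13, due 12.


Completion = 8 + 13 = 21
Lateness = C - d = 21 - 12
= 9


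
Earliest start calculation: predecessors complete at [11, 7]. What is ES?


ES = max of all predecessor completion times
Predecessors: [11, 7]
ES = max(11, 7)
= 11


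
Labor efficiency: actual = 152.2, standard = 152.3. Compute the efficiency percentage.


Efficiency = (actual / standard) × 100
= (152.2 / 152.3) × 100
= 99.9%


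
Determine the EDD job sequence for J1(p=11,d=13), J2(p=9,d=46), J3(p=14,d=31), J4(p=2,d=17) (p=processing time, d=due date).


EDD: sort by earliest due date
  J1: d=13, p=11
  J4: d=17, p=2
  J3: d=31, p=14
  J2: d=46, p=9
Order: J1 → J4 → J3 → J2


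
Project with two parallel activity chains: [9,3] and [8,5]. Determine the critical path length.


Path A: 9 + 3 = 12
Path B: 8 + 5 = 13
Critical path = longest = max(12, 13)
= 13 (Path B)


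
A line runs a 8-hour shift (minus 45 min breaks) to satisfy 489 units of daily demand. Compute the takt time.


Available = 8×60 - 45 = 435 min
Takt time = 435 / 489
= 0.89 min/unit


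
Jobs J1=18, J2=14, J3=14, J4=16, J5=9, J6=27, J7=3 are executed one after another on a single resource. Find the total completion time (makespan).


Sequential makespan: sum all processing times
= 18 + 14 + 14 + 16 + 9 + 27 + 3
= 101 time units


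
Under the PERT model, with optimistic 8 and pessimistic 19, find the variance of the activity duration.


σ² = ((p - o) / 6)² = (p - o)² / 36
= (19 - 8)² / 36
= 11² / 36
= 121 / 36
= 3.3611


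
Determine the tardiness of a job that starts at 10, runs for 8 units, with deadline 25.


Completion = start + processing = 10 + 8 = 18
Tardiness = max(0, C - d) = max(0, 18 - 25)
= max(0, -7)
= 0


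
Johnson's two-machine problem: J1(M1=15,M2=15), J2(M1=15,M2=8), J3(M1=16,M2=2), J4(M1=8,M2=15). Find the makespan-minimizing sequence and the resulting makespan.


Johnson's rule:
Group 1 (M1≤M2, sort by M1): ['J4', 'J1']
Group 2 (M1>M2, sort desc M2): ['J2', 'J3']
Sequence: J4 → J1 → J2 → J3
Makespan calculation:
  J4: M1 done=8, M2 done=23
  J1: M1 done=23, M2 done=38
  J2: M1 done=38, M2 done=46
  J3: M1 done=54, M2 done=56
= Sequence: J4 → J1 → J2 → J3, Makespan: 56


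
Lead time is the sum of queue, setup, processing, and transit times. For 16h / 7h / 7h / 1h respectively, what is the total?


Lead time = queue + setup + processing + transit
= 16 + 7 + 7 + 1
= 31 hours


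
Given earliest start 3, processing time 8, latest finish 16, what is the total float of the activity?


EF = ES + duration = 3 + 8 = 11
LS = LF - duration = 16 - 8 = 8
Total Float = LF - EF = 16 - 11
(or LS - ES = 8 - 3)
= 5


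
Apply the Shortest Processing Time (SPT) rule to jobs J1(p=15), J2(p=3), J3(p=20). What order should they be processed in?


SPT: sort by shortest processing time
  J2: p=3
  J1: p=15
  J3: p=20
Order: J2 → J1 → J3


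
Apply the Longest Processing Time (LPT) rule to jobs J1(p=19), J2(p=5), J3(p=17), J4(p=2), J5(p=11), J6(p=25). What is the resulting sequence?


LPT: sort by longest processing time first
  J6: p=25
  J1: p=19
  J3: p=17
  J5: p=11
  J2: p=5
  J4: p=2
Order: J6 → J1 → J3 → J5 → J2 → J4


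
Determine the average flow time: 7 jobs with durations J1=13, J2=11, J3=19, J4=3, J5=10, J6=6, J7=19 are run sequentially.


Completion times:
  J1: completes at 13
  J2: completes at 24
  J3: completes at 43
  J4: completes at 46
  J5: completes at 56
  J6: completes at 62
  J7: completes at 81
Sum = 325
Average = 325/7
= 46.43


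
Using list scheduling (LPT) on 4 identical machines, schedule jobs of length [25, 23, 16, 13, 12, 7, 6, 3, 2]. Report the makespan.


Jobs (LPT sorted): [25, 23, 16, 13, 12, 7, 6, 3, 2]
Machines: 4
  J=25 → Machine 1 (load: 0+25=25)
  J=23 → Machine 2 (load: 0+23=23)
  J=16 → Machine 3 (load: 0+16=16)
  J=13 → Machine 4 (load: 0+13=13)
  J=12 → Machine 4 (load: 13+12=25)
  J=7 → Machine 3 (load: 16+7=23)
  J=6 → Machine 2 (load: 23+6=29)
  J=3 → Machine 3 (load: 23+3=26)
  J=2 → Machine 1 (load: 25+2=27)
Machine loads: [27, 29, 26, 25]
Makespan = max = 29 time units


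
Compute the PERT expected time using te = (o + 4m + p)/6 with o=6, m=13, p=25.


te = (o + 4m + p) / 6
= (6 + 4×13 + 25) / 6
= (6 + 52 + 25) / 6
= 83 / 6
= 13.83


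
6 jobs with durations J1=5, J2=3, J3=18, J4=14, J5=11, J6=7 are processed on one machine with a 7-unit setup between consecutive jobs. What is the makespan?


Makespan = Σ processing + (n-1) × setup
= (5 + 3 + 18 + 14 + 11 + 7) + (6-1)×7
= 58 + 35
= 93 time units


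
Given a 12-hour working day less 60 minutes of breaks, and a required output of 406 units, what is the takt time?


Available = 12×60 - 60 = 660 min
Takt time = 660 / 406
= 1.63 min/unit


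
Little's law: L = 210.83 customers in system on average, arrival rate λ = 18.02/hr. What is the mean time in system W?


Little's law: L = λW → W = L / λ
= 210.83 / 18.02
= 11.70 hours


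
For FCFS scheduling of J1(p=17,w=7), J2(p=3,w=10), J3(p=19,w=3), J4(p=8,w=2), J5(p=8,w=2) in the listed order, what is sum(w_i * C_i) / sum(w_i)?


Completion times:
  J1: C=17, w×C=7×17=119
  J2: C=20, w×C=10×20=200
  J3: C=39, w×C=3×39=117
  J4: C=47, w×C=2×47=94
  J5: C=55, w×C=2×55=110
Sum w×C = 640
Sum w = 24
Weighted avg = 640/24
= 26.67


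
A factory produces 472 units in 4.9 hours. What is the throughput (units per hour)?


Throughput = units / time
= 472 / 4.9
= 96.3 units/hour


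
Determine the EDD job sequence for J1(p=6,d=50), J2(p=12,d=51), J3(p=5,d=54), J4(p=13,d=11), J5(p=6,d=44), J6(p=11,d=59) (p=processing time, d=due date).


EDD: sort by earliest due date
  J4: d=11, p=13
  J5: d=44, p=6
  J1: d=50, p=6
  J2: d=51, p=12
  J3: d=54, p=5
  J6: d=59, p=11
Order: J4 → J5 → J1 → J2 → J3 → J6


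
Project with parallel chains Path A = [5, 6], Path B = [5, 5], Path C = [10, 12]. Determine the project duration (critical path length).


Path A: 5 + 6 = 11
Path B: 5 + 5 = 10
Path C: 10 + 12 = 22
Critical path = longest = max(11, 10, 22)
= 22 (Path C)


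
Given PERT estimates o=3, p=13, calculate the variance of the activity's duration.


σ² = ((p - o) / 6)² = (p - o)² / 36
= (13 - 3)² / 36
= 10² / 36
= 100 / 36
= 2.7778


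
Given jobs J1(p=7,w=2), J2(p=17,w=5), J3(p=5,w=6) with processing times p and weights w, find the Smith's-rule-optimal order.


WSPT (Smith's rule): sort by p/w ascending
  J3: p/w = 5/6 = 0.833
  J2: p/w = 17/5 = 3.400
  J1: p/w = 7/2 = 3.500
Order: J3 → J2 → J1


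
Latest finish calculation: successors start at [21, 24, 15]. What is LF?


LF = min of all successor start times
Successors start at: [21, 24, 15]
LF = min(21, 24, 15)
= 15


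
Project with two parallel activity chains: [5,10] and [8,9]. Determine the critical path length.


Path A: 5 + 10 = 15
Path B: 8 + 9 = 17
Critical path = longest = max(15, 17)
= 17 (Path B)


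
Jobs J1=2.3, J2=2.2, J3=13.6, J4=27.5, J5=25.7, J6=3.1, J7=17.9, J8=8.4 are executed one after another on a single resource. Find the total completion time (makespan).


Sequential makespan: sum all processing times
= 2.3 + 2.2 + 13.6 + 27.5 + 25.7 + 3.1 + 17.9 + 8.4
= 100.7 time units


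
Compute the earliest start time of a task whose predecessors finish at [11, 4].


ES = max of all predecessor completion times
Predecessors: [11, 4]
ES = max(11, 4)
= 11


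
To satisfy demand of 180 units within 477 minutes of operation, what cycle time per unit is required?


Cycle time = available time / demand
= 477 / 180
= 2.65 min/unit


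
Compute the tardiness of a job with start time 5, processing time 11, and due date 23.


Completion = start + processing = 5 + 11 = 16
Tardiness = max(0, C - d) = max(0, 16 - 23)
= max(0, -7)
= 0


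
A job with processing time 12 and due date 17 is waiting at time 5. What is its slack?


Slack = due - current_time - processing
= 17 - 5 - 12
= 0


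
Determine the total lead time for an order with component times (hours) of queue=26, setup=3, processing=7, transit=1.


Lead time = queue + setup + processing + transit
= 26 + 3 + 7 + 1
= 37 hours


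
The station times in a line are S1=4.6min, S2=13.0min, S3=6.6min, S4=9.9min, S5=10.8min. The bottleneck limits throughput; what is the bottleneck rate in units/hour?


Bottleneck = longest station time
Station times: [4.6, 13.0, 6.6, 9.9, 10.8]
Max = 13.0 min
Rate = 60 / 13.0
= 4.62 units/hour (bottleneck: 13.0min)


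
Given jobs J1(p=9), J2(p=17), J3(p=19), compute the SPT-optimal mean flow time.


SPT order: J1 → J2 → J3
Completion times:
  J1: C=9
  J2: C=26
  J3: C=45
Sum = 80, n = 3
Mean flow = 80/3
= 26.67


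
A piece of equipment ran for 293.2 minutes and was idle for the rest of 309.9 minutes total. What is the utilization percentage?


Utilization = busy / total × 100
= 293.2 / 309.9 × 100
= 94.6%


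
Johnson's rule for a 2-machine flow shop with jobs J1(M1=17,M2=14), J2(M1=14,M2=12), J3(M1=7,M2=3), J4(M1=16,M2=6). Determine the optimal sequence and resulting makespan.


Johnson's rule:
Group 1 (M1≤M2, sort by M1): []
Group 2 (M1>M2, sort desc M2): ['J1', 'J2', 'J4', 'J3']
Sequence: J1 → J2 → J4 → J3
Makespan calculation:
  J1: M1 done=17, M2 done=31
  J2: M1 done=31, M2 done=43
  J4: M1 done=47, M2 done=53
  J3: M1 done=54, M2 done=57
= Sequence: J1 → J2 → J4 → J3, Makespan: 57


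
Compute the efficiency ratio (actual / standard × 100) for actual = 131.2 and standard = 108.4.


Efficiency = (actual / standard) × 100
= (131.2 / 108.4) × 100
= 121.0%


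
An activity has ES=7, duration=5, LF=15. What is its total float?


EF = ES + duration = 7 + 5 = 12
LS = LF - duration = 15 - 5 = 10
Total Float = LF - EF = 15 - 12
(or LS - ES = 10 - 7)
= 3


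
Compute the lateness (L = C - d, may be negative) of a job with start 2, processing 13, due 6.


Completion = 2 + 13 = 15
Lateness = C - d = 15 - 6
= 9


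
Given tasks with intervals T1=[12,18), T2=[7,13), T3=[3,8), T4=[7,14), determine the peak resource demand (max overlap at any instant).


Check each time point for overlaps:
  t=7: 3 tasks active (T2, T3, T4)
Max concurrent = 3


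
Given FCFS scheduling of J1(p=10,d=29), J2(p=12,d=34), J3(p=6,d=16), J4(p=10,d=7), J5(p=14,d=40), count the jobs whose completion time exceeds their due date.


Completion vs due date:
  J1: C=10, d=29 → on time
  J2: C=22, d=34 → on time
  J3: C=28, d=16 → TARDY
  J4: C=38, d=7 → TARDY
  J5: C=52, d=40 → TARDY
Tardy jobs: J3, J4, J5
Count = 3


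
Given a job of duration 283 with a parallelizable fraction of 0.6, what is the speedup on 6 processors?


Amdahl's law: T_p = T × ((1-p) + p/N)
= 283 × ((1-0.6) + 0.6/6)
= 283 × (0.40 + 0.1000)
= 283 × 0.5000
= 141.50
Speedup = 283/141.50
= 2.00×


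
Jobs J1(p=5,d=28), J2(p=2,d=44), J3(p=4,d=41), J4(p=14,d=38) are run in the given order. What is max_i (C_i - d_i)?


Lateness per job (L = C - d):
  J1: C=5, d=28, L=-23
  J2: C=7, d=44, L=-37
  J3: C=11, d=41, L=-30
  J4: C=25, d=38, L=-13
Lmax = max(-23, -37, -30, -13)
= -13


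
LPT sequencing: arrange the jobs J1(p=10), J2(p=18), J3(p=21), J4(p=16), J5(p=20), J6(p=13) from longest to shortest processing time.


LPT: sort by longest processing time first
  J3: p=21
  J5: p=20
  J2: p=18
  J4: p=16
  J6: p=13
  J1: p=10
Order: J3 → J5 → J2 → J4 → J6 → J1


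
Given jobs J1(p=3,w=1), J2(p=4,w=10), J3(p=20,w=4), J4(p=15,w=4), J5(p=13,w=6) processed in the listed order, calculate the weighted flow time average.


Completion times:
  J1: C=3, w×C=1×3=3
  J2: C=7, w×C=10×7=70
  J3: C=27, w×C=4×27=108
  J4: C=42, w×C=4×42=168
  J5: C=55, w×C=6×55=330
Sum w×C = 679
Sum w = 25
Weighted avg = 679/25
= 27.16


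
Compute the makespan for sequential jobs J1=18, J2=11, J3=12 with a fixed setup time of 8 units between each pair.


Makespan = Σ processing + (n-1) × setup
= (18 + 11 + 12) + (3-1)×8
= 41 + 16
= 57 time units


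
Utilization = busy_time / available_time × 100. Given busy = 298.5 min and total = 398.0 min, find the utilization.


Utilization = busy / total × 100
= 298.5 / 398.0 × 100
= 75.0%


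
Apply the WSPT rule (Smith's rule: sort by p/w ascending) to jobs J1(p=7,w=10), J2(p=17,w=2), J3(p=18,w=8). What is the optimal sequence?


WSPT (Smith's rule): sort by p/w ascending
  J1: p/w = 7/10 = 0.700
  J3: p/w = 18/8 = 2.250
  J2: p/w = 17/2 = 8.500
Order: J1 → J3 → J2


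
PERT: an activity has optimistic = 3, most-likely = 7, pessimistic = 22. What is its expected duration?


te = (o + 4m + p) / 6
= (3 + 4×7 + 22) / 6
= (3 + 28 + 22) / 6
= 53 / 6
= 8.83


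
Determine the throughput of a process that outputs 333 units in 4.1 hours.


Throughput = units / time
= 333 / 4.1
= 81.2 units/hour


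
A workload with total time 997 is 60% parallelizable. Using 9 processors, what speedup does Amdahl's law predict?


Amdahl's law: T_p = T × ((1-p) + p/N)
= 997 × ((1-0.6) + 0.6/9)
= 997 × (0.40 + 0.0667)
= 997 × 0.4667
= 465.27
Speedup = 997/465.27
= 2.14×


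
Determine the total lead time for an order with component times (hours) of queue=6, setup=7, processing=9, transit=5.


Lead time = queue + setup + processing + transit
= 6 + 7 + 9 + 5
= 27 hours


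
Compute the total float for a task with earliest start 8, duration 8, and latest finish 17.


EF = ES + duration = 8 + 8 = 16
LS = LF - duration = 17 - 8 = 9
Total Float = LF - EF = 17 - 16
(or LS - ES = 9 - 8)
= 1


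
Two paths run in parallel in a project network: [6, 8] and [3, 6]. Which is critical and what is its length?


Path A: 6 + 8 = 14
Path B: 3 + 6 = 9
Critical path = longest = max(14, 9)
= 14 (Path A)


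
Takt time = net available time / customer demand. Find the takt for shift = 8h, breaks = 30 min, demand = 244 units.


Available = 8×60 - 30 = 450 min
Takt time = 450 / 244
= 1.84 min/unit


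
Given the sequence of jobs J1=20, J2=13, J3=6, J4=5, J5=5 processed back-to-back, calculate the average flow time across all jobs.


Completion times:
  J1: completes at 20
  J2: completes at 33
  J3: completes at 39
  J4: completes at 44
  J5: completes at 49
Sum = 185
Average = 185/5
= 37.00


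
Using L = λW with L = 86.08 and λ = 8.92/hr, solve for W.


Little's law: L = λW → W = L / λ
= 86.08 / 8.92
= 9.65 hours


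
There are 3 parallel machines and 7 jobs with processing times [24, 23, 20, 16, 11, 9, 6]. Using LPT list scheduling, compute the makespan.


Jobs (LPT sorted): [24, 23, 20, 16, 11, 9, 6]
Machines: 3
  J=24 → Machine 1 (load: 0+24=24)
  J=23 → Machine 2 (load: 0+23=23)
  J=20 → Machine 3 (load: 0+20=20)
  J=16 → Machine 3 (load: 20+16=36)
  J=11 → Machine 2 (load: 23+11=34)
  J=9 → Machine 1 (load: 24+9=33)
  J=6 → Machine 1 (load: 33+6=39)
Machine loads: [39, 34, 36]
Makespan = max = 39 time units


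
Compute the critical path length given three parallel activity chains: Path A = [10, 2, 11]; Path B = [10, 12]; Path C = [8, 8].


Path A: 10 + 2 + 11 = 23
Path B: 10 + 12 = 22
Path C: 8 + 8 = 16
Critical path = longest = max(23, 22, 16)
= 23 (Path A)


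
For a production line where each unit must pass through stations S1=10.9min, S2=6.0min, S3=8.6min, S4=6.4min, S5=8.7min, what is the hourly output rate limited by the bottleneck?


Bottleneck = longest station time
Station times: [10.9, 6.0, 8.6, 6.4, 8.7]
Max = 10.9 min
Rate = 60 / 10.9
= 5.50 units/hour (bottleneck: 10.9min)


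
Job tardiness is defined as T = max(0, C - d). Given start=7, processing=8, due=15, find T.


Completion = start + processing = 7 + 8 = 15
Tardiness = max(0, C - d) = max(0, 15 - 15)
= max(0, 0)
= 0


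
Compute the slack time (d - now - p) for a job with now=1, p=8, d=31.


Slack = due - current_time - processing
= 31 - 1 - 8
= 22


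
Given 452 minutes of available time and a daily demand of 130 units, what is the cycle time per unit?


Cycle time = available time / demand
= 452 / 130
= 3.48 min/unit


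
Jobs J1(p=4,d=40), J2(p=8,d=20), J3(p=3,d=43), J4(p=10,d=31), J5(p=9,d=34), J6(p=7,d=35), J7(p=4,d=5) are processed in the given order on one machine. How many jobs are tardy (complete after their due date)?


Completion vs due date:
  J1: C=4, d=40 → on time
  J2: C=12, d=20 → on time
  J3: C=15, d=43 → on time
  J4: C=25, d=31 → on time
  J5: C=34, d=34 → on time
  J6: C=41, d=35 → TARDY
  J7: C=45, d=5 → TARDY
Tardy jobs: J6, J7
Count = 2


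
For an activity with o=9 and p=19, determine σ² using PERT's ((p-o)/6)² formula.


σ² = ((p - o) / 6)² = (p - o)² / 36
= (19 - 9)² / 36
= 10² / 36
= 100 / 36
= 2.7778


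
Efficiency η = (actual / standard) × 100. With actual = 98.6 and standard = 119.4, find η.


Efficiency = (actual / standard) × 100
= (98.6 / 119.4) × 100
= 82.6%


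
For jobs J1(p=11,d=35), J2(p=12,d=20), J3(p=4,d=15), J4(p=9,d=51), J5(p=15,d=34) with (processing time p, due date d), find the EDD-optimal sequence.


EDD: sort by earliest due date
  J3: d=15, p=4
  J2: d=20, p=12
  J5: d=34, p=15
  J1: d=35, p=11
  J4: d=51, p=9
Order: J3 → J2 → J5 → J1 → J4


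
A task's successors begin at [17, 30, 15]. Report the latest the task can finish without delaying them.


LF = min of all successor start times
Successors start at: [17, 30, 15]
LF = min(17, 30, 15)
= 15


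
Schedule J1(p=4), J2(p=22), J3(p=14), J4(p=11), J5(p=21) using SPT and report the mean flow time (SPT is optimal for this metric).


SPT order: J1 → J4 → J3 → J5 → J2
Completion times:
  J1: C=4
  J4: C=15
  J3: C=29
  J5: C=50
  J2: C=72
Sum = 170, n = 5
Mean flow = 170/5
= 34.00


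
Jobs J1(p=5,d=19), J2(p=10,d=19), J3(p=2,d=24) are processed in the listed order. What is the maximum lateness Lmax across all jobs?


Lateness per job (L = C - d):
  J1: C=5, d=19, L=-14
  J2: C=15, d=19, L=-4
  J3: C=17, d=24, L=-7
Lmax = max(-14, -4, -7)
= -4


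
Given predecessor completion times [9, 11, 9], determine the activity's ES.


ES = max of all predecessor completion times
Predecessors: [9, 11, 9]
ES = max(9, 11, 9)
= 11


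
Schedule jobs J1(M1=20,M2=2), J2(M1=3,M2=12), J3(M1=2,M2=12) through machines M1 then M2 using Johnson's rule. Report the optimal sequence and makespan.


Johnson's rule:
Group 1 (M1≤M2, sort by M1): ['J3', 'J2']
Group 2 (M1>M2, sort desc M2): ['J1']
Sequence: J3 → J2 → J1
Makespan calculation:
  J3: M1 done=2, M2 done=14
  J2: M1 done=5, M2 done=26
  J1: M1 done=25, M2 done=28
= Sequence: J3 → J2 → J1, Makespan: 28


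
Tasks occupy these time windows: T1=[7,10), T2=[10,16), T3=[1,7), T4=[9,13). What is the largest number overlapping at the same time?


Check each time point for overlaps:
  t=9: 2 tasks active (T1, T4)
Max concurrent = 2


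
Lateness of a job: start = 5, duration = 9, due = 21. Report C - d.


Completion = 5 + 9 = 14
Lateness = C - d = 14 - 21
= -7


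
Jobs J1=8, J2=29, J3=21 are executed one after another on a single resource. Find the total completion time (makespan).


Sequential makespan: sum all processing times
= 8 + 29 + 21
= 58 time units


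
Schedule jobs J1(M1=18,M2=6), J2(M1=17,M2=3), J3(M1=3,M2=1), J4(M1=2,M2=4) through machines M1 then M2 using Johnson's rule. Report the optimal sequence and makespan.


Johnson's rule:
Group 1 (M1≤M2, sort by M1): ['J4']
Group 2 (M1>M2, sort desc M2): ['J1', 'J2', 'J3']
Sequence: J4 → J1 → J2 → J3
Makespan calculation:
  J4: M1 done=2, M2 done=6
  J1: M1 done=20, M2 done=26
  J2: M1 done=37, M2 done=40
  J3: M1 done=40, M2 done=41
= Sequence: J4 → J1 → J2 → J3, Makespan: 41


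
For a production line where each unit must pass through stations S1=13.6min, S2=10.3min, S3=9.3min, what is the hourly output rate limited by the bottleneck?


Bottleneck = longest station time
Station times: [13.6, 10.3, 9.3]
Max = 13.6 min
Rate = 60 / 13.6
= 4.41 units/hour (bottleneck: 13.6min)


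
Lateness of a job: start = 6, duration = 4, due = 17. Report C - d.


Completion = 6 + 4 = 10
Lateness = C - d = 10 - 17
= -7


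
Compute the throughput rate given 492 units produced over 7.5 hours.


Throughput = units / time
= 492 / 7.5
= 65.6 units/hour


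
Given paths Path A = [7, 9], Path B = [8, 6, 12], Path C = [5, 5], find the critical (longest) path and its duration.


Path A: 7 + 9 = 16
Path B: 8 + 6 + 12 = 26
Path C: 5 + 5 = 10
Critical path = longest = max(16, 26, 10)
= 26 (Path B)


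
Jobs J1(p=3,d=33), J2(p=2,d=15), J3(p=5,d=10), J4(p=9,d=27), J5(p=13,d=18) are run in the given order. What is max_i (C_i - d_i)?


Lateness per job (L = C - d):
  J1: C=3, d=33, L=-30
  J2: C=5, d=15, L=-10
  J3: C=10, d=10, L=0
  J4: C=19, d=27, L=-8
  J5: C=32, d=18, L=14
Lmax = max(-30, -10, 0, -8, 14)
= 14
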